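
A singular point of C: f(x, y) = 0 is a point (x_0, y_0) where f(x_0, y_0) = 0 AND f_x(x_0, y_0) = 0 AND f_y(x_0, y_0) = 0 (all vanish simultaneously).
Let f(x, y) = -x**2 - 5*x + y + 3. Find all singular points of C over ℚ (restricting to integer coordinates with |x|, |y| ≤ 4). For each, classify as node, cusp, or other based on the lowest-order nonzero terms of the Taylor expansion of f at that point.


No singular points in the scanned grid; C is smooth there.

Compute partial derivatives:
  f_x = -2*x - 5.
  f_y = 1.
f_y = 1 is a nonzero constant, so f_y never vanishes: no point (x, y) can satisfy f = f_x = f_y = 0. In particular no (x, y) ∈ {−4, ..., 4}² is singular; the curve is smooth.


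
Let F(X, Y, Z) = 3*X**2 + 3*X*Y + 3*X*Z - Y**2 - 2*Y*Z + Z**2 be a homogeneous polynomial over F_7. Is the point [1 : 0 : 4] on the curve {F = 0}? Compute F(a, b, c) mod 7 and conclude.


F(1,0,4) ≡ 3 (mod 7); P is NOT on the curve.

Evaluate F(1, 0, 4) term-by-term (mod 7).
  3*X**2 ↦ 3·1·1·1 = 3
  3*X*Y ↦ 3·1·0·1 = 0
  3*X*Z ↦ 3·1·1·4 = 12
  -Y**2 ↦ -1·1·0·1 = 0
  -2*Y*Z ↦ -2·1·0·4 = 0
  Z**2 ↦ 1·1·1·16 = 16
Sum: F(1, 0, 4) = (3) + (0) + (12) + (0) + (0) + (16) = 31.
Reducing mod 7: 31 ≡ 3 (mod 7).
Since F(a, b, c) ≡ 3 ≠ 0 (mod 7), P does NOT lie on the curve.


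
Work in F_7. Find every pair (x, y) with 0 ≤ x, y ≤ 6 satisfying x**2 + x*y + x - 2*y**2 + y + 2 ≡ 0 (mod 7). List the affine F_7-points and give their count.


Affine F_7-points: {(1, 2), (1, 6), (3, 0), (3, 2), (6, 1), (6, 6)}; count = 6.

For each of the 49 pairs (x, y) ∈ F_7², evaluate f(x, y) mod 7. Record the zeros.
  x = 0: [0↦2, 1↦1, 2↦3, 3↦1, 4↦2, 5↦6, 6↦6]  zeros at y ∈ ∅
  x = 1: [0↦4, 1↦4, 2↦0, 3↦6, 4↦1, 5↦6, 6↦0]  zeros at y ∈ {2, 6}
  x = 2: [0↦1, 1↦2, 2↦6, 3↦6, 4↦2, 5↦1, 6↦3]  zeros at y ∈ ∅
  x = 3: [0↦0, 1↦2, 2↦0, 3↦1, 4↦5, 5↦5, 6↦1]  zeros at y ∈ {0, 2}
  x = 4: [0↦1, 1↦4, 2↦3, 3↦5, 4↦3, 5↦4, 6↦1]  zeros at y ∈ ∅
  x = 5: [0↦4, 1↦1, 2↦1, 3↦4, 4↦3, 5↦5, 6↦3]  zeros at y ∈ ∅
  x = 6: [0↦2, 1↦0, 2↦1, 3↦5, 4↦5, 5↦1, 6↦0]  zeros at y ∈ {1, 6}
Collecting zeros: affine points = {(1, 2), (1, 6), (3, 0), (3, 2), (6, 1), (6, 6)}.
Total count |C(F_7)_aff| = 6.


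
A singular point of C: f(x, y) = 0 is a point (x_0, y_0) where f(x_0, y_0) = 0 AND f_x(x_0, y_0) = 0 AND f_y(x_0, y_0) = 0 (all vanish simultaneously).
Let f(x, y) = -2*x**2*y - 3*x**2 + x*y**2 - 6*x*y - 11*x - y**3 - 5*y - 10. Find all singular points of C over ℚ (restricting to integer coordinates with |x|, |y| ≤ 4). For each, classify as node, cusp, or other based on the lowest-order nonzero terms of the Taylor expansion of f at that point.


Singular points: {(-2, -1)}; classification: node.

Compute partial derivatives:
  f_x = -4*x*y - 6*x + y**2 - 6*y - 11.
  f_y = -2*x**2 + 2*x*y - 6*x - 3*y**2 - 5.
Scan x_0 ∈ {−4, ..., 4}. For each x_0, f_y(x_0, y) is a polynomial in y; find its integer roots y ∈ {−4, ..., 4}, then test f_x and f at those candidates.
  x = -4: f_y(-4, y) = -3*y**2 - 8*y - 13; no integer root y with |y| ≤ 4.
  x = -3: f_y(-3, y) = -3*y**2 - 6*y - 5; no integer root y with |y| ≤ 4.
  x = -2: f_y(-2, y) = -3*y**2 - 4*y - 1; vanishes at y ∈ {-1}. (-2, -1): f_x = 0, f = 0 — SINGULAR.
  x = -1: f_y(-1, y) = -3*y**2 - 2*y - 1; no integer root y with |y| ≤ 4.
  x = 0: f_y(0, y) = -3*y**2 - 5; no integer root y with |y| ≤ 4.
  x = 1: f_y(1, y) = -3*y**2 + 2*y - 13; no integer root y with |y| ≤ 4.
  x = 2: f_y(2, y) = -3*y**2 + 4*y - 25; no integer root y with |y| ≤ 4.
  x = 3: f_y(3, y) = -3*y**2 + 6*y - 41; no integer root y with |y| ≤ 4.
  x = 4: f_y(4, y) = -3*y**2 + 8*y - 61; no integer root y with |y| ≤ 4.
Only singular point on the grid: (-2, -1).
Classify: substitute x = -2 + u, y = -1 + v and expand: f = -2*u**2*v - u**2 + u*v**2 - v**3 + v**2.
No constant or linear terms (consistent with a singular point). Quadratic part: -u**2 + v**2. Cubic part: -2*u**2*v + u*v**2 - v**3.
The quadratic part v**2 - u**2 = (v − u)(v + u) splits into two distinct linear factors, so there are two distinct tangent lines y − -1 = ±(x − -2) — this is a node (ordinary double point).
Classification: node.


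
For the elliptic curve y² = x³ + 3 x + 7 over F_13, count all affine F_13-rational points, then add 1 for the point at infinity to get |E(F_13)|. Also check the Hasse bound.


Affine points = {(3, 2), (3, 11), (5, 2), (5, 11), (8, 6), (8, 7), (9, 3), (9, 10), (10, 6), (10, 7), (12, 4), (12, 9)}; affine count = 12; |E(F_13)| = 13.

Discriminant check: Δ ∝ 4a³ + 27b² = 4·3³ + 27·7² = 4·27 + 27·49 ≡ 1 (mod 13). Nonzero ⇒ E is nonsingular.
For each x ∈ F_13, compute rhs = x³ + 3·x + 7 mod 13, then count y ∈ F_13 with y² ≡ rhs.
  x = 0: rhs = 7, matching y values: none (0 points).
  x = 1: rhs = 11, matching y values: none (0 points).
  x = 2: rhs = 8, matching y values: none (0 points).
  x = 3: rhs = 4, matching y values: 2, 11 (2 points).
  x = 4: rhs = 5, matching y values: none (0 points).
  x = 5: rhs = 4, matching y values: 2, 11 (2 points).
  x = 6: rhs = 7, matching y values: none (0 points).
  x = 7: rhs = 7, matching y values: none (0 points).
  x = 8: rhs = 10, matching y values: 6, 7 (2 points).
  x = 9: rhs = 9, matching y values: 3, 10 (2 points).
  x = 10: rhs = 10, matching y values: 6, 7 (2 points).
  x = 11: rhs = 6, matching y values: none (0 points).
  x = 12: rhs = 3, matching y values: 4, 9 (2 points).
Total affine count: 12.
Full point count |E(F_13)| = 12 + 1 = 13.
Hasse bound: |13 − (13+1)| = |-1| = 1 ≤ 2√13 ≈ 7.2111 ✓.


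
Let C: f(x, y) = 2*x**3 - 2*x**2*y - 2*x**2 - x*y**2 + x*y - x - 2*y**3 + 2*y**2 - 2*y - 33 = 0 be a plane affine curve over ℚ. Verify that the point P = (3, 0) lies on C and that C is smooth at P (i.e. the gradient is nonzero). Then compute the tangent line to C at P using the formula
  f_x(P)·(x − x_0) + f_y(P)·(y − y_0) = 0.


Tangent line at P: 41*x - 17*y - 123 = 0.

Step 1: f(3, 0) = 0, so P lies on C.
Step 2: partial derivatives
  f_x(x, y) = 6*x**2 - 4*x*y - 4*x - y**2 + y - 1, f_y(x, y) = -2*x**2 - 2*x*y + x - 6*y**2 + 4*y - 2.
  f_x(P) = 41, f_y(P) = -17 (gradient nonzero, so P is smooth).
Step 3: tangent line at P: 41·(x − 3) + -17·(y − 0) = 0.
Expanding: 41*x - 17*y - 123 = 0.


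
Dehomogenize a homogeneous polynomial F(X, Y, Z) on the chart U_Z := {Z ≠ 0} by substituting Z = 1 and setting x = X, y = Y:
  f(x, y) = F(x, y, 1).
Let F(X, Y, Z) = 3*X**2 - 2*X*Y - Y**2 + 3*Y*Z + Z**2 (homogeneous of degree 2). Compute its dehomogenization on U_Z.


f(x, y) = 3*x**2 - 2*x*y - y**2 + 3*y + 1

On U_Z we set Z = 1. Each monomial c·X^i·Y^j·Z^k in F becomes c·x^i·y^j·1^k = c·x^i·y^j.
Substituting Z = 1: F(X, Y, 1) = 3*x**2 - 2*x*y - y**2 + 3*y + 1.
Note: deg(f) ≤ deg(F) = 2; strict inequality happens when F is divisible by Z (lost terms).


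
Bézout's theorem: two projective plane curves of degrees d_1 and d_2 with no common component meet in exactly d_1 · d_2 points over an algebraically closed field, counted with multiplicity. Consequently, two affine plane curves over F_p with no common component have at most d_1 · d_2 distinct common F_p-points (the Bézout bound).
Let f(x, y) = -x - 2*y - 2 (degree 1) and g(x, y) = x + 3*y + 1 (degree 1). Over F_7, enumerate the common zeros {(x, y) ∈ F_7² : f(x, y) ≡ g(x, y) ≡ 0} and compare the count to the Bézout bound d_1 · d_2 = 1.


Common zeros: {(3, 1)}; count = 1; Bézout bound = 1.

deg(f) = 1, deg(g) = 1, so Bézout bound = 1.
Scan x ∈ F_7. For each x, list the y ∈ F_7 with f(x, y) ≡ 0 and those with g(x, y) ≡ 0 (mod 7); the common zeros in that column are the intersection.
  x = 0: f ≡ 0 at y ∈ {6}; g ≡ 0 at y ∈ {2}; common: ∅.
  x = 1: f ≡ 0 at y ∈ {2}; g ≡ 0 at y ∈ {4}; common: ∅.
  x = 2: f ≡ 0 at y ∈ {5}; g ≡ 0 at y ∈ {6}; common: ∅.
  x = 3: f ≡ 0 at y ∈ {1}; g ≡ 0 at y ∈ {1}; common: {1}.
  x = 4: f ≡ 0 at y ∈ {4}; g ≡ 0 at y ∈ {3}; common: ∅.
  x = 5: f ≡ 0 at y ∈ {0}; g ≡ 0 at y ∈ {5}; common: ∅.
  x = 6: f ≡ 0 at y ∈ {3}; g ≡ 0 at y ∈ {0}; common: ∅.
Collecting: common zeros = {(3, 1)}, so the count is 1.
Comparison with the Bézout bound: 1 ≤ 1 = deg(f)·deg(g), as expected for curves with no common component (the bound is attained).


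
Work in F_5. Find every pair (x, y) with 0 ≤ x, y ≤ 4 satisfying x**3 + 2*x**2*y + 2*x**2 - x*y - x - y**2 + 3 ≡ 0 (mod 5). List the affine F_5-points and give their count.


Affine F_5-points: {(1, 0), (1, 1), (2, 2), (2, 4), (3, 0), (4, 0), (4, 3)}; count = 7.

For each of the 25 pairs (x, y) ∈ F_5², evaluate f(x, y) mod 5. Record the zeros.
  x = 0: [0↦3, 1↦2, 2↦4, 3↦4, 4↦2]  zeros at y ∈ ∅
  x = 1: [0↦0, 1↦0, 2↦3, 3↦4, 4↦3]  zeros at y ∈ {0, 1}
  x = 2: [0↦2, 1↦2, 2↦0, 3↦1, 4↦0]  zeros at y ∈ {2, 4}
  x = 3: [0↦0, 1↦4, 2↦1, 3↦1, 4↦4]  zeros at y ∈ {0}
  x = 4: [0↦0, 1↦2, 2↦2, 3↦0, 4↦1]  zeros at y ∈ {0, 3}
Collecting zeros: affine points = {(1, 0), (1, 1), (2, 2), (2, 4), (3, 0), (4, 0), (4, 3)}.
Total count |C(F_5)_aff| = 7.


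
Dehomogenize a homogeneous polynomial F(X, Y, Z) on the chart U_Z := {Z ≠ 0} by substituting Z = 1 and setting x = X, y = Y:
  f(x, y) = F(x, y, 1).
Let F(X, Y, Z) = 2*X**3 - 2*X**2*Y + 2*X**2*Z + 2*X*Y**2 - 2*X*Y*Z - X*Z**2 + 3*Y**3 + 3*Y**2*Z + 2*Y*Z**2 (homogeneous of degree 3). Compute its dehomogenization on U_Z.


f(x, y) = 2*x**3 - 2*x**2*y + 2*x**2 + 2*x*y**2 - 2*x*y - x + 3*y**3 + 3*y**2 + 2*y

On U_Z we set Z = 1. Each monomial c·X^i·Y^j·Z^k in F becomes c·x^i·y^j·1^k = c·x^i·y^j.
Substituting Z = 1: F(X, Y, 1) = 2*x**3 - 2*x**2*y + 2*x**2 + 2*x*y**2 - 2*x*y - x + 3*y**3 + 3*y**2 + 2*y.
Note: deg(f) ≤ deg(F) = 3; strict inequality happens when F is divisible by Z (lost terms).


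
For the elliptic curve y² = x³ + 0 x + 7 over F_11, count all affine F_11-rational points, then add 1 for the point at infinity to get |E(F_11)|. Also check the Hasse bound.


Affine points = {(2, 2), (2, 9), (3, 1), (3, 10), (4, 4), (4, 7), (5, 0), (6, 5), (6, 6), (7, 3), (7, 8)}; affine count = 11; |E(F_11)| = 12.

Discriminant check: Δ ∝ 4a³ + 27b² = 4·0³ + 27·7² = 4·0 + 27·49 ≡ 3 (mod 11). Nonzero ⇒ E is nonsingular.
For each x ∈ F_11, compute rhs = x³ + 0·x + 7 mod 11, then count y ∈ F_11 with y² ≡ rhs.
  x = 0: rhs = 7, matching y values: none (0 points).
  x = 1: rhs = 8, matching y values: none (0 points).
  x = 2: rhs = 4, matching y values: 2, 9 (2 points).
  x = 3: rhs = 1, matching y values: 1, 10 (2 points).
  x = 4: rhs = 5, matching y values: 4, 7 (2 points).
  x = 5: rhs = 0, matching y values: 0 (1 points).
  x = 6: rhs = 3, matching y values: 5, 6 (2 points).
  x = 7: rhs = 9, matching y values: 3, 8 (2 points).
  x = 8: rhs = 2, matching y values: none (0 points).
  x = 9: rhs = 10, matching y values: none (0 points).
  x = 10: rhs = 6, matching y values: none (0 points).
Total affine count: 11.
Full point count |E(F_11)| = 11 + 1 = 12.
Hasse bound: |12 − (11+1)| = |0| = 0 ≤ 2√11 ≈ 6.6332 ✓.


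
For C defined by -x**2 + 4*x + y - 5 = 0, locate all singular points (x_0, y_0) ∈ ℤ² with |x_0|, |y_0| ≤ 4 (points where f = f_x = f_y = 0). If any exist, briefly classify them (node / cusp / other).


No singular points in the scanned grid; C is smooth there.

Compute partial derivatives:
  f_x = 4 - 2*x.
  f_y = 1.
f_y = 1 is a nonzero constant, so f_y never vanishes: no point (x, y) can satisfy f = f_x = f_y = 0. In particular no (x, y) ∈ {−4, ..., 4}² is singular; the curve is smooth.


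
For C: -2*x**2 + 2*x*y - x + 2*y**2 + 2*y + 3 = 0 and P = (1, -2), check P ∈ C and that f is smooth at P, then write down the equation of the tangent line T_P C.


Tangent line at P: -9*x - 4*y + 1 = 0.

Step 1: f(1, -2) = 0, so P lies on C.
Step 2: partial derivatives
  f_x(x, y) = -4*x + 2*y - 1, f_y(x, y) = 2*x + 4*y + 2.
  f_x(P) = -9, f_y(P) = -4 (gradient nonzero, so P is smooth).
Step 3: tangent line at P: -9·(x − 1) + -4·(y − -2) = 0.
Expanding: -9*x - 4*y + 1 = 0.


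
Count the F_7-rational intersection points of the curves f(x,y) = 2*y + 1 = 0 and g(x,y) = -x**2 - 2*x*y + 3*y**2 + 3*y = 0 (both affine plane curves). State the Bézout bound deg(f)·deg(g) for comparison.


Common zeros: ∅; count = 0; Bézout bound = 2.

deg(f) = 1, deg(g) = 2, so Bézout bound = 2.
Scan x ∈ F_7. For each x, list the y ∈ F_7 with f(x, y) ≡ 0 and those with g(x, y) ≡ 0 (mod 7); the common zeros in that column are the intersection.
  x = 0: f ≡ 0 at y ∈ {3}; g ≡ 0 at y ∈ {0, 6}; common: ∅.
  x = 1: f ≡ 0 at y ∈ {3}; g ≡ 0 at y ∈ ∅; common: ∅.
  x = 2: f ≡ 0 at y ∈ {3}; g ≡ 0 at y ∈ {6}; common: ∅.
  x = 3: f ≡ 0 at y ∈ {3}; g ≡ 0 at y ∈ ∅; common: ∅.
  x = 4: f ≡ 0 at y ∈ {3}; g ≡ 0 at y ∈ {2}; common: ∅.
  x = 5: f ≡ 0 at y ∈ {3}; g ≡ 0 at y ∈ ∅; common: ∅.
  x = 6: f ≡ 0 at y ∈ {3}; g ≡ 0 at y ∈ {1, 2}; common: ∅.
Collecting: common zeros = ∅, so the count is 0.
Comparison with the Bézout bound: 0 ≤ 2 = deg(f)·deg(g), as expected for curves with no common component (the affine F_7-count falls short of the bound because intersections may lie at infinity, over extension fields, or carry multiplicity).


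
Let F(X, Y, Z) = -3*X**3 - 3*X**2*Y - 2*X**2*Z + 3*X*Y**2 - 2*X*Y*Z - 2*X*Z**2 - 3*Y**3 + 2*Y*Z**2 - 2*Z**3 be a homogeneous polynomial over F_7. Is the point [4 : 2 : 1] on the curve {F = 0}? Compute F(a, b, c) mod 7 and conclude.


F(4,2,1) ≡ 4 (mod 7); P is NOT on the curve.

Evaluate F(4, 2, 1) term-by-term (mod 7).
  -3*X**3 ↦ -3·64·1·1 = -192
  -3*X**2*Y ↦ -3·16·2·1 = -96
  -2*X**2*Z ↦ -2·16·1·1 = -32
  3*X*Y**2 ↦ 3·4·4·1 = 48
  -2*X*Y*Z ↦ -2·4·2·1 = -16
  -2*X*Z**2 ↦ -2·4·1·1 = -8
  -3*Y**3 ↦ -3·1·8·1 = -24
  2*Y*Z**2 ↦ 2·1·2·1 = 4
  -2*Z**3 ↦ -2·1·1·1 = -2
Sum: F(4, 2, 1) = (-192) + (-96) + (-32) + (48) + (-16) + (-8) + (-24) + (4) + (-2) = -318.
Reducing mod 7: -318 ≡ 4 (mod 7).
Since F(a, b, c) ≡ 4 ≠ 0 (mod 7), P does NOT lie on the curve.


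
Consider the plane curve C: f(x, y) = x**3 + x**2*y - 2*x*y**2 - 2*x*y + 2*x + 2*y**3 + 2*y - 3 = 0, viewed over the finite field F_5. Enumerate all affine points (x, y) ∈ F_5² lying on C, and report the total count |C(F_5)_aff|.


Affine F_5-points: {(1, 0), (1, 2), (1, 4), (3, 0), (3, 3)}; count = 5.

For each of the 25 pairs (x, y) ∈ F_5², evaluate f(x, y) mod 5. Record the zeros.
  x = 0: [0↦2, 1↦1, 2↦2, 3↦2, 4↦3]  zeros at y ∈ ∅
  x = 1: [0↦0, 1↦1, 2↦0, 3↦4, 4↦0]  zeros at y ∈ {0, 2, 4}
  x = 2: [0↦4, 1↦4, 2↦3, 3↦3, 4↦1]  zeros at y ∈ ∅
  x = 3: [0↦0, 1↦1, 2↦2, 3↦0, 4↦2]  zeros at y ∈ {0, 3}
  x = 4: [0↦4, 1↦3, 2↦3, 3↦1, 4↦4]  zeros at y ∈ ∅
Collecting zeros: affine points = {(1, 0), (1, 2), (1, 4), (3, 0), (3, 3)}.
Total count |C(F_5)_aff| = 5.


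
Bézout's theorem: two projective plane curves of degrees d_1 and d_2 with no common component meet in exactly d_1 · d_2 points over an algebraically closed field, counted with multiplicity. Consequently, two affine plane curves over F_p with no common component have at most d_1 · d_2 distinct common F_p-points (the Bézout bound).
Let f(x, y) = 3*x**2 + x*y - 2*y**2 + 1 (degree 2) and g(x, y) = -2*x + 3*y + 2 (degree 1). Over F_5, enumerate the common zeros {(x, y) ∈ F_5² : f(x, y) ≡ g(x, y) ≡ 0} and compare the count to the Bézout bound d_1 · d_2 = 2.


Common zeros: ∅; count = 0; Bézout bound = 2.

deg(f) = 2, deg(g) = 1, so Bézout bound = 2.
Scan x ∈ F_5. For each x, list the y ∈ F_5 with f(x, y) ≡ 0 and those with g(x, y) ≡ 0 (mod 5); the common zeros in that column are the intersection.
  x = 0: f ≡ 0 at y ∈ ∅; g ≡ 0 at y ∈ {1}; common: ∅.
  x = 1: f ≡ 0 at y ∈ ∅; g ≡ 0 at y ∈ {0}; common: ∅.
  x = 2: f ≡ 0 at y ∈ ∅; g ≡ 0 at y ∈ {4}; common: ∅.
  x = 3: f ≡ 0 at y ∈ ∅; g ≡ 0 at y ∈ {3}; common: ∅.
  x = 4: f ≡ 0 at y ∈ ∅; g ≡ 0 at y ∈ {2}; common: ∅.
Collecting: common zeros = ∅, so the count is 0.
Comparison with the Bézout bound: 0 ≤ 2 = deg(f)·deg(g), as expected for curves with no common component (the affine F_5-count falls short of the bound because intersections may lie at infinity, over extension fields, or carry multiplicity).


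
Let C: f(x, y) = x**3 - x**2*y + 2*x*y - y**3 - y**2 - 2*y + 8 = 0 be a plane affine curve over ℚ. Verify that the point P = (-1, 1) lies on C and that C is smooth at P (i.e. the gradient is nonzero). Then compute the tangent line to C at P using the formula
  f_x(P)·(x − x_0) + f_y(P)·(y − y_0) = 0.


Tangent line at P: 7*x - 10*y + 17 = 0.

Step 1: f(-1, 1) = 0, so P lies on C.
Step 2: partial derivatives
  f_x(x, y) = 3*x**2 - 2*x*y + 2*y, f_y(x, y) = -x**2 + 2*x - 3*y**2 - 2*y - 2.
  f_x(P) = 7, f_y(P) = -10 (gradient nonzero, so P is smooth).
Step 3: tangent line at P: 7·(x − -1) + -10·(y − 1) = 0.
Expanding: 7*x - 10*y + 17 = 0.


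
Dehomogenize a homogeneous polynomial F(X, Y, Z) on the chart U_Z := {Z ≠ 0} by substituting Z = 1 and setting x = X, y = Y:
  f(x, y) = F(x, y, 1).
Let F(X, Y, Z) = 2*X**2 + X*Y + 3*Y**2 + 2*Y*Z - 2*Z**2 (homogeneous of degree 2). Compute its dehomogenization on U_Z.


f(x, y) = 2*x**2 + x*y + 3*y**2 + 2*y - 2

On U_Z we set Z = 1. Each monomial c·X^i·Y^j·Z^k in F becomes c·x^i·y^j·1^k = c·x^i·y^j.
Substituting Z = 1: F(X, Y, 1) = 2*x**2 + x*y + 3*y**2 + 2*y - 2.
Note: deg(f) ≤ deg(F) = 2; strict inequality happens when F is divisible by Z (lost terms).


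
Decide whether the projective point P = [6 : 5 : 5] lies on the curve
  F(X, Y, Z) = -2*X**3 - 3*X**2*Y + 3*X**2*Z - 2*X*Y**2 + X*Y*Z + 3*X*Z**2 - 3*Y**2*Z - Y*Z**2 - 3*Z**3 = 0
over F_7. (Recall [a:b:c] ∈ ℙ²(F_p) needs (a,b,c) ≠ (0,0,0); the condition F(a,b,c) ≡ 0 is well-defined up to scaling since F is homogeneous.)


F(6,5,5) ≡ 1 (mod 7); P is NOT on the curve.

Evaluate F(6, 5, 5) term-by-term (mod 7).
  -2*X**3 ↦ -2·216·1·1 = -432
  -3*X**2*Y ↦ -3·36·5·1 = -540
  3*X**2*Z ↦ 3·36·1·5 = 540
  -2*X*Y**2 ↦ -2·6·25·1 = -300
  X*Y*Z ↦ 1·6·5·5 = 150
  3*X*Z**2 ↦ 3·6·1·25 = 450
  -3*Y**2*Z ↦ -3·1·25·5 = -375
  -Y*Z**2 ↦ -1·1·5·25 = -125
  -3*Z**3 ↦ -3·1·1·125 = -375
Sum: F(6, 5, 5) = (-432) + (-540) + (540) + (-300) + (150) + (450) + (-375) + (-125) + (-375) = -1007.
Reducing mod 7: -1007 ≡ 1 (mod 7).
Since F(a, b, c) ≡ 1 ≠ 0 (mod 7), P does NOT lie on the curve.


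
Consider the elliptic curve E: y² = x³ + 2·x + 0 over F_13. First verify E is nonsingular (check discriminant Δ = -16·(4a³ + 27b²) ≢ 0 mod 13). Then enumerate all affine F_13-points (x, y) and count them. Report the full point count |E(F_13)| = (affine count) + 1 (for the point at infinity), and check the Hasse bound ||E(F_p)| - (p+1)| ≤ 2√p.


Affine points = {(0, 0), (1, 4), (1, 9), (2, 5), (2, 8), (11, 1), (11, 12), (12, 6), (12, 7)}; affine count = 9; |E(F_13)| = 10.

Discriminant check: Δ ∝ 4a³ + 27b² = 4·2³ + 27·0² = 4·8 + 27·0 ≡ 6 (mod 13). Nonzero ⇒ E is nonsingular.
For each x ∈ F_13, compute rhs = x³ + 2·x + 0 mod 13, then count y ∈ F_13 with y² ≡ rhs.
  x = 0: rhs = 0, matching y values: 0 (1 points).
  x = 1: rhs = 3, matching y values: 4, 9 (2 points).
  x = 2: rhs = 12, matching y values: 5, 8 (2 points).
  x = 3: rhs = 7, matching y values: none (0 points).
  x = 4: rhs = 7, matching y values: none (0 points).
  x = 5: rhs = 5, matching y values: none (0 points).
  x = 6: rhs = 7, matching y values: none (0 points).
  x = 7: rhs = 6, matching y values: none (0 points).
  x = 8: rhs = 8, matching y values: none (0 points).
  x = 9: rhs = 6, matching y values: none (0 points).
  x = 10: rhs = 6, matching y values: none (0 points).
  x = 11: rhs = 1, matching y values: 1, 12 (2 points).
  x = 12: rhs = 10, matching y values: 6, 7 (2 points).
Total affine count: 9.
Full point count |E(F_13)| = 9 + 1 = 10.
Hasse bound: |10 − (13+1)| = |-4| = 4 ≤ 2√13 ≈ 7.2111 ✓.


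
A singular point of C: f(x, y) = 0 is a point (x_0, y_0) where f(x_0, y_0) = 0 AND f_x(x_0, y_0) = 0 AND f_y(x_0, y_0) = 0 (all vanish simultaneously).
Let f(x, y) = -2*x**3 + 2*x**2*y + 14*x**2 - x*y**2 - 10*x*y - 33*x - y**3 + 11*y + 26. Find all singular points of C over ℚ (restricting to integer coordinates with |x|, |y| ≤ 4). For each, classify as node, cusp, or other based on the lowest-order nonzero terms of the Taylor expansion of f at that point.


Singular points: {(2, -1)}; classification: cusp.

Compute partial derivatives:
  f_x = -6*x**2 + 4*x*y + 28*x - y**2 - 10*y - 33.
  f_y = 2*x**2 - 2*x*y - 10*x - 3*y**2 + 11.
Scan x_0 ∈ {−4, ..., 4}. For each x_0, f_y(x_0, y) is a polynomial in y; find its integer roots y ∈ {−4, ..., 4}, then test f_x and f at those candidates.
  x = -4: f_y(-4, y) = -3*y**2 + 8*y + 83; no integer root y with |y| ≤ 4.
  x = -3: f_y(-3, y) = -3*y**2 + 6*y + 59; no integer root y with |y| ≤ 4.
  x = -2: f_y(-2, y) = -3*y**2 + 4*y + 39; vanishes at y ∈ {-3}. (-2, -3): f_x = -68 ≠ 0.
  x = -1: f_y(-1, y) = -3*y**2 + 2*y + 23; no integer root y with |y| ≤ 4.
  x = 0: f_y(0, y) = 11 - 3*y**2; no integer root y with |y| ≤ 4.
  x = 1: f_y(1, y) = -3*y**2 - 2*y + 3; no integer root y with |y| ≤ 4.
  x = 2: f_y(2, y) = -3*y**2 - 4*y - 1; vanishes at y ∈ {-1}. (2, -1): f_x = 0, f = 0 — SINGULAR.
  x = 3: f_y(3, y) = -3*y**2 - 6*y - 1; no integer root y with |y| ≤ 4.
  x = 4: f_y(4, y) = -3*y**2 - 8*y + 3; vanishes at y ∈ {-3}. (4, -3): f_x = -44 ≠ 0.
Only singular point on the grid: (2, -1).
Classify: substitute x = 2 + u, y = -1 + v and expand: f = -2*u**3 + 2*u**2*v - u*v**2 - v**3 + v**2.
No constant or linear terms (consistent with a singular point). Quadratic part: v**2. Cubic part: -2*u**3 + 2*u**2*v - u*v**2 - v**3.
The quadratic part v**2 is a perfect square, so there is a single (double) tangent line v = 0, i.e. y = -1. Restricting the cubic part to that line (v = 0) leaves -2*u**3 ≠ 0, so f is not divisible by v and the branch is v² ≈ 2*u**3 to lowest order — this is a cusp.
Classification: cusp.


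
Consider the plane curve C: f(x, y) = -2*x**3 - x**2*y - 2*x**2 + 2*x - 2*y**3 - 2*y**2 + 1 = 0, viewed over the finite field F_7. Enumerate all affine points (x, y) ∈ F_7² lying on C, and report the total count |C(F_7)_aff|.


Affine F_7-points: {(1, 6), (3, 6), (5, 5), (6, 6)}; count = 4.

For each of the 49 pairs (x, y) ∈ F_7², evaluate f(x, y) mod 7. Record the zeros.
  x = 0: [0↦1, 1↦4, 2↦5, 3↦6, 4↦2, 5↦2, 6↦1]  zeros at y ∈ ∅
  x = 1: [0↦6, 1↦1, 2↦1, 3↦1, 4↦3, 5↦2, 6↦0]  zeros at y ∈ {6}
  x = 2: [0↦2, 1↦1, 2↦5, 3↦2, 4↦1, 5↦4, 6↦6]  zeros at y ∈ ∅
  x = 3: [0↦5, 1↦6, 2↦5, 3↦4, 4↦5, 5↦3, 6↦0]  zeros at y ∈ {6}
  x = 4: [0↦3, 1↦4, 2↦3, 3↦2, 4↦3, 5↦1, 6↦5]  zeros at y ∈ ∅
  x = 5: [0↦5, 1↦4, 2↦1, 3↦5, 4↦4, 5↦0, 6↦2]  zeros at y ∈ {5}
  x = 6: [0↦6, 1↦1, 2↦1, 3↦1, 4↦3, 5↦2, 6↦0]  zeros at y ∈ {6}
Collecting zeros: affine points = {(1, 6), (3, 6), (5, 5), (6, 6)}.
Total count |C(F_7)_aff| = 4.


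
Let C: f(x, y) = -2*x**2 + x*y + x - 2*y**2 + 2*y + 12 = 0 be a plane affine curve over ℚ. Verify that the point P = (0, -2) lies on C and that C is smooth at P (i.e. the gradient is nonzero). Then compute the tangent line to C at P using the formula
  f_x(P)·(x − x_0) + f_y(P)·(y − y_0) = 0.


Tangent line at P: -x + 10*y + 20 = 0.

Step 1: f(0, -2) = 0, so P lies on C.
Step 2: partial derivatives
  f_x(x, y) = -4*x + y + 1, f_y(x, y) = x - 4*y + 2.
  f_x(P) = -1, f_y(P) = 10 (gradient nonzero, so P is smooth).
Step 3: tangent line at P: -1·(x − 0) + 10·(y − -2) = 0.
Expanding: -x + 10*y + 20 = 0.


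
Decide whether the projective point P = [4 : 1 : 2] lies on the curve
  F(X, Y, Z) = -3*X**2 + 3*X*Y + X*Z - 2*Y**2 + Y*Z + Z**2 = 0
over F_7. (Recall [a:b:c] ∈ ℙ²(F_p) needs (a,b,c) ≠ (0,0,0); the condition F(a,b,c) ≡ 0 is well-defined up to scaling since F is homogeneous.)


F(4,1,2) ≡ 4 (mod 7); P is NOT on the curve.

Evaluate F(4, 1, 2) term-by-term (mod 7).
  -3*X**2 ↦ -3·16·1·1 = -48
  3*X*Y ↦ 3·4·1·1 = 12
  X*Z ↦ 1·4·1·2 = 8
  -2*Y**2 ↦ -2·1·1·1 = -2
  Y*Z ↦ 1·1·1·2 = 2
  Z**2 ↦ 1·1·1·4 = 4
Sum: F(4, 1, 2) = (-48) + (12) + (8) + (-2) + (2) + (4) = -24.
Reducing mod 7: -24 ≡ 4 (mod 7).
Since F(a, b, c) ≡ 4 ≠ 0 (mod 7), P does NOT lie on the curve.


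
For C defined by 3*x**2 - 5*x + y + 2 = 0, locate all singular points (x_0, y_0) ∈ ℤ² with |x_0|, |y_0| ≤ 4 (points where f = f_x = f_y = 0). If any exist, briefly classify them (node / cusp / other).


No singular points in the scanned grid; C is smooth there.

Compute partial derivatives:
  f_x = 6*x - 5.
  f_y = 1.
f_y = 1 is a nonzero constant, so f_y never vanishes: no point (x, y) can satisfy f = f_x = f_y = 0. In particular no (x, y) ∈ {−4, ..., 4}² is singular; the curve is smooth.


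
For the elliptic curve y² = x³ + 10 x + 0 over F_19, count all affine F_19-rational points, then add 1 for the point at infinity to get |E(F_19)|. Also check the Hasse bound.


Affine points = {(0, 0), (1, 7), (1, 12), (2, 3), (2, 16), (3, 0), (4, 3), (4, 16), (5, 2), (5, 17), (10, 6), (10, 13), (11, 4), (11, 15), (12, 9), (12, 10), (13, 3), (13, 16), (16, 0)}; affine count = 19; |E(F_19)| = 20.

Discriminant check: Δ ∝ 4a³ + 27b² = 4·10³ + 27·0² = 4·1000 + 27·0 ≡ 10 (mod 19). Nonzero ⇒ E is nonsingular.
For each x ∈ F_19, compute rhs = x³ + 10·x + 0 mod 19, then count y ∈ F_19 with y² ≡ rhs.
  x = 0: rhs = 0, matching y values: 0 (1 points).
  x = 1: rhs = 11, matching y values: 7, 12 (2 points).
  x = 2: rhs = 9, matching y values: 3, 16 (2 points).
  x = 3: rhs = 0, matching y values: 0 (1 points).
  x = 4: rhs = 9, matching y values: 3, 16 (2 points).
  x = 5: rhs = 4, matching y values: 2, 17 (2 points).
  x = 6: rhs = 10, matching y values: none (0 points).
  x = 7: rhs = 14, matching y values: none (0 points).
  x = 8: rhs = 3, matching y values: none (0 points).
  x = 9: rhs = 2, matching y values: none (0 points).
  x = 10: rhs = 17, matching y values: 6, 13 (2 points).
  x = 11: rhs = 16, matching y values: 4, 15 (2 points).
  x = 12: rhs = 5, matching y values: 9, 10 (2 points).
  x = 13: rhs = 9, matching y values: 3, 16 (2 points).
  x = 14: rhs = 15, matching y values: none (0 points).
  x = 15: rhs = 10, matching y values: none (0 points).
  x = 16: rhs = 0, matching y values: 0 (1 points).
  x = 17: rhs = 10, matching y values: none (0 points).
  x = 18: rhs = 8, matching y values: none (0 points).
Total affine count: 19.
Full point count |E(F_19)| = 19 + 1 = 20.
Hasse bound: |20 − (19+1)| = |0| = 0 ≤ 2√19 ≈ 8.7178 ✓.


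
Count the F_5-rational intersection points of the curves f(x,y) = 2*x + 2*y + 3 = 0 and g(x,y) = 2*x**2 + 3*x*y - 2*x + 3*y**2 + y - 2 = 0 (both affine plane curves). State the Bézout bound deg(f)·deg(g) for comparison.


Common zeros: {(4, 2)}; count = 1; Bézout bound = 2.

deg(f) = 1, deg(g) = 2, so Bézout bound = 2.
Scan x ∈ F_5. For each x, list the y ∈ F_5 with f(x, y) ≡ 0 and those with g(x, y) ≡ 0 (mod 5); the common zeros in that column are the intersection.
  x = 0: f ≡ 0 at y ∈ {1}; g ≡ 0 at y ∈ {4}; common: ∅.
  x = 1: f ≡ 0 at y ∈ {0}; g ≡ 0 at y ∈ {1}; common: ∅.
  x = 2: f ≡ 0 at y ∈ {4}; g ≡ 0 at y ∈ {3}; common: ∅.
  x = 3: f ≡ 0 at y ∈ {3}; g ≡ 0 at y ∈ {0}; common: ∅.
  x = 4: f ≡ 0 at y ∈ {2}; g ≡ 0 at y ∈ {2}; common: {2}.
Collecting: common zeros = {(4, 2)}, so the count is 1.
Comparison with the Bézout bound: 1 ≤ 2 = deg(f)·deg(g), as expected for curves with no common component (the affine F_5-count falls short of the bound because intersections may lie at infinity, over extension fields, or carry multiplicity).


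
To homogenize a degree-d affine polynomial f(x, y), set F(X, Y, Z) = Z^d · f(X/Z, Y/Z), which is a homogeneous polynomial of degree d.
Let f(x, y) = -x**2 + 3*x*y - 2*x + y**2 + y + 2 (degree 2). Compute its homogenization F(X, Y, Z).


F(X, Y, Z) = -X**2 + 3*X*Y - 2*X*Z + Y**2 + Y*Z + 2*Z**2

deg(f) = 2.
Substitute x = X/Z, y = Y/Z into f, then multiply by Z^2.
  monomial -1·x^2·y^0 ↦ -1·X^2·Y^0·Z^0.
  monomial 3·x^1·y^1 ↦ 3·X^1·Y^1·Z^0.
  monomial -2·x^1·y^0 ↦ -2·X^1·Y^0·Z^1.
  monomial 1·x^0·y^2 ↦ 1·X^0·Y^2·Z^0.
  monomial 1·x^0·y^1 ↦ 1·X^0·Y^1·Z^1.
  monomial 2·x^0·y^0 ↦ 2·X^0·Y^0·Z^2.
Collecting: F(X, Y, Z) = -X**2 + 3*X*Y - 2*X*Z + Y**2 + Y*Z + 2*Z**2.


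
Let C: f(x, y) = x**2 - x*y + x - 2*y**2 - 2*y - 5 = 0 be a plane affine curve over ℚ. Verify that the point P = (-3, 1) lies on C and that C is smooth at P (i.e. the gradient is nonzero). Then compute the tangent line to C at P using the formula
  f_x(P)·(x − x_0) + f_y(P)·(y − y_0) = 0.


Tangent line at P: -6*x - 3*y - 15 = 0.

Step 1: f(-3, 1) = 0, so P lies on C.
Step 2: partial derivatives
  f_x(x, y) = 2*x - y + 1, f_y(x, y) = -x - 4*y - 2.
  f_x(P) = -6, f_y(P) = -3 (gradient nonzero, so P is smooth).
Step 3: tangent line at P: -6·(x − -3) + -3·(y − 1) = 0.
Expanding: -6*x - 3*y - 15 = 0.


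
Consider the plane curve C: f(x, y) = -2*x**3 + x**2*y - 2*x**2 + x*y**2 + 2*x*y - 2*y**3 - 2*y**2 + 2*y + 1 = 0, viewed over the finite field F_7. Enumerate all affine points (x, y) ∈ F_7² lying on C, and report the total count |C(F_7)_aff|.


Affine F_7-points: {(1, 6), (3, 2), (4, 1), (5, 4), (6, 3)}; count = 5.

For each of the 49 pairs (x, y) ∈ F_7², evaluate f(x, y) mod 7. Record the zeros.
  x = 0: [0↦1, 1↦6, 2↦2, 3↦5, 4↦3, 5↦5, 6↦6]  zeros at y ∈ ∅
  x = 1: [0↦4, 1↦6, 2↦1, 3↦5, 4↦6, 5↦6, 6↦0]  zeros at y ∈ {6}
  x = 2: [0↦5, 1↦6, 2↦2, 3↦2, 4↦1, 5↦1, 6↦4]  zeros at y ∈ ∅
  x = 3: [0↦6, 1↦1, 2↦0, 3↦5, 4↦4, 5↦6, 6↦6]  zeros at y ∈ {2}
  x = 4: [0↦2, 1↦0, 2↦4, 3↦2, 4↦3, 5↦2, 6↦1]  zeros at y ∈ {1}
  x = 5: [0↦2, 1↦5, 2↦2, 3↦2, 4↦0, 5↦5, 6↦5]  zeros at y ∈ {4}
  x = 6: [0↦1, 1↦4, 2↦3, 3↦0, 4↦4, 5↦3, 6↦6]  zeros at y ∈ {3}
Collecting zeros: affine points = {(1, 6), (3, 2), (4, 1), (5, 4), (6, 3)}.
Total count |C(F_7)_aff| = 5.


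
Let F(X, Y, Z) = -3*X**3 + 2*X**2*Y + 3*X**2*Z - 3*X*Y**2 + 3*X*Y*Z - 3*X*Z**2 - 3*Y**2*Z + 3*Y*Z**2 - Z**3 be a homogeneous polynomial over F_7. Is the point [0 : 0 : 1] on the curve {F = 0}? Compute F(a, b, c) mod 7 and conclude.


F(0,0,1) ≡ 6 (mod 7); P is NOT on the curve.

Evaluate F(0, 0, 1) term-by-term (mod 7).
  -3*X**3 ↦ -3·0·1·1 = 0
  2*X**2*Y ↦ 2·0·0·1 = 0
  3*X**2*Z ↦ 3·0·1·1 = 0
  -3*X*Y**2 ↦ -3·0·0·1 = 0
  3*X*Y*Z ↦ 3·0·0·1 = 0
  -3*X*Z**2 ↦ -3·0·1·1 = 0
  -3*Y**2*Z ↦ -3·1·0·1 = 0
  3*Y*Z**2 ↦ 3·1·0·1 = 0
  -Z**3 ↦ -1·1·1·1 = -1
Sum: F(0, 0, 1) = (0) + (0) + (0) + (0) + (0) + (0) + (0) + (0) + (-1) = -1.
Reducing mod 7: -1 ≡ 6 (mod 7).
Since F(a, b, c) ≡ 6 ≠ 0 (mod 7), P does NOT lie on the curve.


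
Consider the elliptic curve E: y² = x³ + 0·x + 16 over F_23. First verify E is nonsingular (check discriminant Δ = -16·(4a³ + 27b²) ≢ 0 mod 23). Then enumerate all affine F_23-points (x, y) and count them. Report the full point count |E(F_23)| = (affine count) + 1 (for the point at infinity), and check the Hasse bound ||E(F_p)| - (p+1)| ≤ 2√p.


Affine points = {(0, 4), (0, 19), (2, 1), (2, 22), (5, 7), (5, 16), (6, 5), (6, 18), (9, 3), (9, 20), (10, 2), (10, 21), (11, 6), (11, 17), (14, 0), (16, 8), (16, 15), (18, 11), (18, 12), (20, 9), (20, 14), (21, 10), (21, 13)}; affine count = 23; |E(F_23)| = 24.

Discriminant check: Δ ∝ 4a³ + 27b² = 4·0³ + 27·16² = 4·0 + 27·256 ≡ 12 (mod 23). Nonzero ⇒ E is nonsingular.
For each x ∈ F_23, compute rhs = x³ + 0·x + 16 mod 23, then count y ∈ F_23 with y² ≡ rhs.
  x = 0: rhs = 16, matching y values: 4, 19 (2 points).
  x = 1: rhs = 17, matching y values: none (0 points).
  x = 2: rhs = 1, matching y values: 1, 22 (2 points).
  x = 3: rhs = 20, matching y values: none (0 points).
  x = 4: rhs = 11, matching y values: none (0 points).
  x = 5: rhs = 3, matching y values: 7, 16 (2 points).
  x = 6: rhs = 2, matching y values: 5, 18 (2 points).
  x = 7: rhs = 14, matching y values: none (0 points).
  x = 8: rhs = 22, matching y values: none (0 points).
  x = 9: rhs = 9, matching y values: 3, 20 (2 points).
  x = 10: rhs = 4, matching y values: 2, 21 (2 points).
  x = 11: rhs = 13, matching y values: 6, 17 (2 points).
  x = 12: rhs = 19, matching y values: none (0 points).
  x = 13: rhs = 5, matching y values: none (0 points).
  x = 14: rhs = 0, matching y values: 0 (1 points).
  x = 15: rhs = 10, matching y values: none (0 points).
  x = 16: rhs = 18, matching y values: 8, 15 (2 points).
  x = 17: rhs = 7, matching y values: none (0 points).
  x = 18: rhs = 6, matching y values: 11, 12 (2 points).
  x = 19: rhs = 21, matching y values: none (0 points).
  x = 20: rhs = 12, matching y values: 9, 14 (2 points).
  x = 21: rhs = 8, matching y values: 10, 13 (2 points).
  x = 22: rhs = 15, matching y values: none (0 points).
Total affine count: 23.
Full point count |E(F_23)| = 23 + 1 = 24.
Hasse bound: |24 − (23+1)| = |0| = 0 ≤ 2√23 ≈ 9.5917 ✓.


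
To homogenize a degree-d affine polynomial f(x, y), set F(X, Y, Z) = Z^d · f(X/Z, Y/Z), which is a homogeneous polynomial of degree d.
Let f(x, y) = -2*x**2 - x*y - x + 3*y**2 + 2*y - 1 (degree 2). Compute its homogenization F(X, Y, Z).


F(X, Y, Z) = -2*X**2 - X*Y - X*Z + 3*Y**2 + 2*Y*Z - Z**2

deg(f) = 2.
Substitute x = X/Z, y = Y/Z into f, then multiply by Z^2.
  monomial -2·x^2·y^0 ↦ -2·X^2·Y^0·Z^0.
  monomial -1·x^1·y^1 ↦ -1·X^1·Y^1·Z^0.
  monomial -1·x^1·y^0 ↦ -1·X^1·Y^0·Z^1.
  monomial 3·x^0·y^2 ↦ 3·X^0·Y^2·Z^0.
  monomial 2·x^0·y^1 ↦ 2·X^0·Y^1·Z^1.
  monomial -1·x^0·y^0 ↦ -1·X^0·Y^0·Z^2.
Collecting: F(X, Y, Z) = -2*X**2 - X*Y - X*Z + 3*Y**2 + 2*Y*Z - Z**2.


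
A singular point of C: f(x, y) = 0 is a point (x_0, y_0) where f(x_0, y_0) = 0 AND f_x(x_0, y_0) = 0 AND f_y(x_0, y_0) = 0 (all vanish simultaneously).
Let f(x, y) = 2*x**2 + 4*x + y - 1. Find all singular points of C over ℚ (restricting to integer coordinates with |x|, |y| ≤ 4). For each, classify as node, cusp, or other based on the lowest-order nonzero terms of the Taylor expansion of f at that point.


No singular points in the scanned grid; C is smooth there.

Compute partial derivatives:
  f_x = 4*x + 4.
  f_y = 1.
f_y = 1 is a nonzero constant, so f_y never vanishes: no point (x, y) can satisfy f = f_x = f_y = 0. In particular no (x, y) ∈ {−4, ..., 4}² is singular; the curve is smooth.


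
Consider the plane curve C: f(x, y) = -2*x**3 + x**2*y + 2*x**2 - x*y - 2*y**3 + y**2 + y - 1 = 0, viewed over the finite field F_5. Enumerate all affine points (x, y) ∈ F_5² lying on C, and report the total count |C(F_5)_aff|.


Affine F_5-points: {(2, 2), (2, 3), (3, 2), (4, 1)}; count = 4.

For each of the 25 pairs (x, y) ∈ F_5², evaluate f(x, y) mod 5. Record the zeros.
  x = 0: [0↦4, 1↦4, 2↦4, 3↦2, 4↦1]  zeros at y ∈ ∅
  x = 1: [0↦4, 1↦4, 2↦4, 3↦2, 4↦1]  zeros at y ∈ ∅
  x = 2: [0↦1, 1↦3, 2↦0, 3↦0, 4↦1]  zeros at y ∈ {2, 3}
  x = 3: [0↦3, 1↦4, 2↦0, 3↦4, 4↦4]  zeros at y ∈ {2}
  x = 4: [0↦3, 1↦0, 2↦2, 3↦2, 4↦3]  zeros at y ∈ {1}
Collecting zeros: affine points = {(2, 2), (2, 3), (3, 2), (4, 1)}.
Total count |C(F_5)_aff| = 4.


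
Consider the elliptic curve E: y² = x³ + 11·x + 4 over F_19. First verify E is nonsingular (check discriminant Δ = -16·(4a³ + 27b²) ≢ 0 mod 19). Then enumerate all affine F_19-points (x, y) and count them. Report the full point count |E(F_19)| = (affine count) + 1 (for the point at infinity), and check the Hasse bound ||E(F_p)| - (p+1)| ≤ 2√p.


Affine points = {(0, 2), (0, 17), (1, 4), (1, 15), (3, 8), (3, 11), (4, 6), (4, 13), (6, 1), (6, 18), (7, 5), (7, 14), (13, 8), (13, 11), (16, 1), (16, 18), (18, 7), (18, 12)}; affine count = 18; |E(F_19)| = 19.

Discriminant check: Δ ∝ 4a³ + 27b² = 4·11³ + 27·4² = 4·1331 + 27·16 ≡ 18 (mod 19). Nonzero ⇒ E is nonsingular.
For each x ∈ F_19, compute rhs = x³ + 11·x + 4 mod 19, then count y ∈ F_19 with y² ≡ rhs.
  x = 0: rhs = 4, matching y values: 2, 17 (2 points).
  x = 1: rhs = 16, matching y values: 4, 15 (2 points).
  x = 2: rhs = 15, matching y values: none (0 points).
  x = 3: rhs = 7, matching y values: 8, 11 (2 points).
  x = 4: rhs = 17, matching y values: 6, 13 (2 points).
  x = 5: rhs = 13, matching y values: none (0 points).
  x = 6: rhs = 1, matching y values: 1, 18 (2 points).
  x = 7: rhs = 6, matching y values: 5, 14 (2 points).
  x = 8: rhs = 15, matching y values: none (0 points).
  x = 9: rhs = 15, matching y values: none (0 points).
  x = 10: rhs = 12, matching y values: none (0 points).
  x = 11: rhs = 12, matching y values: none (0 points).
  x = 12: rhs = 2, matching y values: none (0 points).
  x = 13: rhs = 7, matching y values: 8, 11 (2 points).
  x = 14: rhs = 14, matching y values: none (0 points).
  x = 15: rhs = 10, matching y values: none (0 points).
  x = 16: rhs = 1, matching y values: 1, 18 (2 points).
  x = 17: rhs = 12, matching y values: none (0 points).
  x = 18: rhs = 11, matching y values: 7, 12 (2 points).
Total affine count: 18.
Full point count |E(F_19)| = 18 + 1 = 19.
Hasse bound: |19 − (19+1)| = |-1| = 1 ≤ 2√19 ≈ 8.7178 ✓.


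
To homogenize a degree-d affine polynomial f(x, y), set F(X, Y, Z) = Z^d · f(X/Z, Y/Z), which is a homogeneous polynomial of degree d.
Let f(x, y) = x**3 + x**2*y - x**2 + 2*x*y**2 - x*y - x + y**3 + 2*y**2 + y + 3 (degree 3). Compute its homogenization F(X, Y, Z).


F(X, Y, Z) = X**3 + X**2*Y - X**2*Z + 2*X*Y**2 - X*Y*Z - X*Z**2 + Y**3 + 2*Y**2*Z + Y*Z**2 + 3*Z**3

deg(f) = 3.
Substitute x = X/Z, y = Y/Z into f, then multiply by Z^3.
  monomial 1·x^3·y^0 ↦ 1·X^3·Y^0·Z^0.
  monomial 1·x^2·y^1 ↦ 1·X^2·Y^1·Z^0.
  monomial -1·x^2·y^0 ↦ -1·X^2·Y^0·Z^1.
  monomial 2·x^1·y^2 ↦ 2·X^1·Y^2·Z^0.
  monomial -1·x^1·y^1 ↦ -1·X^1·Y^1·Z^1.
  monomial -1·x^1·y^0 ↦ -1·X^1·Y^0·Z^2.
  monomial 1·x^0·y^3 ↦ 1·X^0·Y^3·Z^0.
  monomial 2·x^0·y^2 ↦ 2·X^0·Y^2·Z^1.
  monomial 1·x^0·y^1 ↦ 1·X^0·Y^1·Z^2.
  monomial 3·x^0·y^0 ↦ 3·X^0·Y^0·Z^3.
Collecting: F(X, Y, Z) = X**3 + X**2*Y - X**2*Z + 2*X*Y**2 - X*Y*Z - X*Z**2 + Y**3 + 2*Y**2*Z + Y*Z**2 + 3*Z**3.


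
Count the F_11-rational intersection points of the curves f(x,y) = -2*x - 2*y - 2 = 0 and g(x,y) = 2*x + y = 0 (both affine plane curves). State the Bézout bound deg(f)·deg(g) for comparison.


Common zeros: {(1, 9)}; count = 1; Bézout bound = 1.

deg(f) = 1, deg(g) = 1, so Bézout bound = 1.
Scan x ∈ F_11. For each x, list the y ∈ F_11 with f(x, y) ≡ 0 and those with g(x, y) ≡ 0 (mod 11); the common zeros in that column are the intersection.
  x = 0: f ≡ 0 at y ∈ {10}; g ≡ 0 at y ∈ {0}; common: ∅.
  x = 1: f ≡ 0 at y ∈ {9}; g ≡ 0 at y ∈ {9}; common: {9}.
  x = 2: f ≡ 0 at y ∈ {8}; g ≡ 0 at y ∈ {7}; common: ∅.
  x = 3: f ≡ 0 at y ∈ {7}; g ≡ 0 at y ∈ {5}; common: ∅.
  x = 4: f ≡ 0 at y ∈ {6}; g ≡ 0 at y ∈ {3}; common: ∅.
  x = 5: f ≡ 0 at y ∈ {5}; g ≡ 0 at y ∈ {1}; common: ∅.
  x = 6: f ≡ 0 at y ∈ {4}; g ≡ 0 at y ∈ {10}; common: ∅.
  x = 7: f ≡ 0 at y ∈ {3}; g ≡ 0 at y ∈ {8}; common: ∅.
  x = 8: f ≡ 0 at y ∈ {2}; g ≡ 0 at y ∈ {6}; common: ∅.
  x = 9: f ≡ 0 at y ∈ {1}; g ≡ 0 at y ∈ {4}; common: ∅.
  x = 10: f ≡ 0 at y ∈ {0}; g ≡ 0 at y ∈ {2}; common: ∅.
Collecting: common zeros = {(1, 9)}, so the count is 1.
Comparison with the Bézout bound: 1 ≤ 1 = deg(f)·deg(g), as expected for curves with no common component (the bound is attained).


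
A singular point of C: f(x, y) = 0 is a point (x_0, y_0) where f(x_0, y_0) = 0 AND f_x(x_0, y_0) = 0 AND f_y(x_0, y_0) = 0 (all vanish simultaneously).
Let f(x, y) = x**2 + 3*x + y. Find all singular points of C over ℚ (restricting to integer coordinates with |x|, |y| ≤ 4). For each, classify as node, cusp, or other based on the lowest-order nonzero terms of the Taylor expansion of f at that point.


No singular points in the scanned grid; C is smooth there.

Compute partial derivatives:
  f_x = 2*x + 3.
  f_y = 1.
f_y = 1 is a nonzero constant, so f_y never vanishes: no point (x, y) can satisfy f = f_x = f_y = 0. In particular no (x, y) ∈ {−4, ..., 4}² is singular; the curve is smooth.
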